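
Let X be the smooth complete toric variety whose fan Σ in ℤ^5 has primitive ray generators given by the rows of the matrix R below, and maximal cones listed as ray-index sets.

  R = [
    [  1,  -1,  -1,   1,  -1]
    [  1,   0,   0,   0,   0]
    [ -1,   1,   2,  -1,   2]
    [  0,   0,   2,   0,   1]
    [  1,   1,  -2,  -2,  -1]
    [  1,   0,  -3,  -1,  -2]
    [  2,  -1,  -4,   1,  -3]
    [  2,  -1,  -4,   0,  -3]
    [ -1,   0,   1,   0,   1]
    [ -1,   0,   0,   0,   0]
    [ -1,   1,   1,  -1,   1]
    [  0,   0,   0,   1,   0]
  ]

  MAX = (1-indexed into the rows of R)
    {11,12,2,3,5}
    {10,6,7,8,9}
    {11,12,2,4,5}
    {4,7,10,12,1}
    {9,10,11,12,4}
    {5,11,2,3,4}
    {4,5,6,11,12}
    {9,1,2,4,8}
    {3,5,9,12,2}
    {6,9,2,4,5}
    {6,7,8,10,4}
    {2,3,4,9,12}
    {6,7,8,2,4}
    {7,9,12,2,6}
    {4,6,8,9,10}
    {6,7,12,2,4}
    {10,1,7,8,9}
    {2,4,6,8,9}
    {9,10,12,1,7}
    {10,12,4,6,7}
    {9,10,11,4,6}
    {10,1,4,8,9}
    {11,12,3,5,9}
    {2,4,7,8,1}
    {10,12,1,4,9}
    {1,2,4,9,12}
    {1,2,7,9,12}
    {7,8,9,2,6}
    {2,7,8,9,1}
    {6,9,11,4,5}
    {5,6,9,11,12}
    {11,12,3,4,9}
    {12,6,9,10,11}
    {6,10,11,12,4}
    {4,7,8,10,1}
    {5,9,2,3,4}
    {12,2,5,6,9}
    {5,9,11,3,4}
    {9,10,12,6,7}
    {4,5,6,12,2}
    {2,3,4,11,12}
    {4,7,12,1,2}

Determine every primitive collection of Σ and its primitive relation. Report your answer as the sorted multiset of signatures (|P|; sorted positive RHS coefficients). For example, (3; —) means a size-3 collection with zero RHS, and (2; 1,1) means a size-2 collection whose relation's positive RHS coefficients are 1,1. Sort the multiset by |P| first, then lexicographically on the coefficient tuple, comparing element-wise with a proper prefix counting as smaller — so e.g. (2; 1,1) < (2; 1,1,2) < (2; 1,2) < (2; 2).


The 21 primitive collections of Σ (r=12, n=5):

  P = {1,11}:  v_{1} + v_{11} = 0  ⟹  sig = (2; —)
  P = {2,10}:  v_{2} + v_{10} = 0  ⟹  sig = (2; —)
  P = {1,6}:  v_{1} + v_{6} = v_{8}  ⟹  sig = (2; 1)
  P = {8,11}:  v_{8} + v_{11} = v_{6}  ⟹  sig = (2; 1)
  P = {8,12}:  v_{8} + v_{12} = v_{7}  ⟹  sig = (2; 1)
  P = {1,3}:  v_{1} + v_{3} = v_{2} + v_{9}  ⟹  sig = (2; 1,1)
  P = {1,5}:  v_{1} + v_{5} = v_{2} + v_{6}  ⟹  sig = (2; 1,1)
  P = {3,6}:  v_{3} + v_{6} = v_{5} + v_{9}  ⟹  sig = (2; 1,1)
  P = {3,10}:  v_{3} + v_{10} = v_{9} + v_{11}  ⟹  sig = (2; 1,1)
  P = {5,10}:  v_{5} + v_{10} = v_{6} + v_{11}  ⟹  sig = (2; 1,1)
  P = {7,11}:  v_{7} + v_{11} = v_{6} + v_{12}  ⟹  sig = (2; 1,1)
  P = {3,8}:  v_{3} + v_{8} = v_{2} + v_{6} + v_{9}  ⟹  sig = (2; 1,1,1)
  P = {3,7}:  v_{3} + v_{7} = v_{2} + v_{6} + v_{9} + v_{12}  ⟹  sig = (2; 1,1,1,1)
  P = {5,7}:  v_{5} + v_{7} = v_{2} + 2·v_{6} + v_{12}  ⟹  sig = (2; 1,1,2)
  P = {5,8}:  v_{5} + v_{8} = v_{2} + 2·v_{6}  ⟹  sig = (2; 1,2)
  P = {2,6,11}:  v_{2} + v_{6} + v_{11} = v_{5}  ⟹  sig = (3; 1)
  P = {2,9,11}:  v_{2} + v_{9} + v_{11} = v_{3}  ⟹  sig = (3; 1)
  P = {4,7,9}:  v_{4} + v_{7} + v_{9} = v_{1}  ⟹  sig = (3; 1)
  P = {4,6,9,12}:  v_{4} + v_{6} + v_{9} + v_{12} = 0  ⟹  sig = (4; —)
  P = {4,5,9,12}:  v_{4} + v_{5} + v_{9} + v_{12} = v_{2} + v_{11}  ⟹  sig = (4; 1,1)
  P = {3,4,5,12}:  v_{3} + v_{4} + v_{5} + v_{12} = 2·v_{2} + 2·v_{11}  ⟹  sig = (4; 2,2)

Signatures (|P|; sorted positive RHS coefficients), sorted:
[(2; —), (2; —), (2; 1), (2; 1), (2; 1), (2; 1,1), (2; 1,1), (2; 1,1), (2; 1,1), (2; 1,1), (2; 1,1), (2; 1,1,1), (2; 1,1,1,1), (2; 1,1,2), (2; 1,2), (3; 1), (3; 1), (3; 1), (4; —), (4; 1,1), (4; 2,2)]


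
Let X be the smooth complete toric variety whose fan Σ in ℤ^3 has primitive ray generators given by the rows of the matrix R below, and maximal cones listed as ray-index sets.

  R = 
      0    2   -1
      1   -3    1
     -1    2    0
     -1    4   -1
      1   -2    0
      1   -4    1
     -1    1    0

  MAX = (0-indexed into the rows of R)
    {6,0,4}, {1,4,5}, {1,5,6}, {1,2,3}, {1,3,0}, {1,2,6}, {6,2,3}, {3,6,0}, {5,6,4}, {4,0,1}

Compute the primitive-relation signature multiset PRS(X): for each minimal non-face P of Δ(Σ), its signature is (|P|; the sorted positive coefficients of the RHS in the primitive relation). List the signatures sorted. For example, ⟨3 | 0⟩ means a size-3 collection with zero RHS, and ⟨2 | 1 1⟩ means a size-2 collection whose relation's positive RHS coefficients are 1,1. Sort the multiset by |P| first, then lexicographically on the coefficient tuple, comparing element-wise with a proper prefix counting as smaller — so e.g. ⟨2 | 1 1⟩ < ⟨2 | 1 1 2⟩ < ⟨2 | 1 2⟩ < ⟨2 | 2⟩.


9 minimal non-faces of Δ(Σ) (on 7 rays):

  P = {2,4}:  v_{2} + v_{4} = 0  →  sig = ⟨2 | 0⟩
  P = {3,5}:  v_{3} + v_{5} = 0  →  sig = ⟨2 | 0⟩
  P = {0,2}:  v_{0} + v_{2} = v_{3}  →  sig = ⟨2 | 1⟩
  P = {0,5}:  v_{0} + v_{5} = v_{4}  →  sig = ⟨2 | 1⟩
  P = {3,4}:  v_{3} + v_{4} = v_{0}  →  sig = ⟨2 | 1⟩
  P = {2,5}:  v_{2} + v_{5} = v_{1} + v_{6}  →  sig = ⟨2 | 1 1⟩
  P = {0,1,6}:  v_{0} + v_{1} + v_{6} = 0  →  sig = ⟨3 | 0⟩
  P = {1,3,6}:  v_{1} + v_{3} + v_{6} = v_{2}  →  sig = ⟨3 | 1⟩
  P = {1,4,6}:  v_{1} + v_{4} + v_{6} = v_{5}  →  sig = ⟨3 | 1⟩

Sorted signature multiset PRS(X):
[⟨2 | 0⟩, ⟨2 | 0⟩, ⟨2 | 1⟩, ⟨2 | 1⟩, ⟨2 | 1⟩, ⟨2 | 1 1⟩, ⟨3 | 0⟩, ⟨3 | 1⟩, ⟨3 | 1⟩]


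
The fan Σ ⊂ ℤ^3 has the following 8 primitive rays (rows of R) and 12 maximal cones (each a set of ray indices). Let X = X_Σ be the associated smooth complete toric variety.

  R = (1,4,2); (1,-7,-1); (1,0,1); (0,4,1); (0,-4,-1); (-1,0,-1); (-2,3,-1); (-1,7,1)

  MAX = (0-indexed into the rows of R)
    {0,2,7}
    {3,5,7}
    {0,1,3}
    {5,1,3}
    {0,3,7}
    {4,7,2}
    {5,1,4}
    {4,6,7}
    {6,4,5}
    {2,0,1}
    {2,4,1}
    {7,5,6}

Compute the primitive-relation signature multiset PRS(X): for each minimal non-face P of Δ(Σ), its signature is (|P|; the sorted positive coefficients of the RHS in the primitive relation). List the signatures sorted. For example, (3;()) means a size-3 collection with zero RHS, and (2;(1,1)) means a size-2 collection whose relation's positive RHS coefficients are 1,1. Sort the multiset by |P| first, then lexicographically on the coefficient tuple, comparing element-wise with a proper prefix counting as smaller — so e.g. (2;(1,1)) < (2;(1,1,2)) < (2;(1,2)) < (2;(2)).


Δ(Σ) — 8 vertices, 11 min non-faces:

  P={1,7}:  v_{1} + v_{7} = 0  →  sig = (2;())
  P={2,5}:  v_{2} + v_{5} = 0  →  sig = (2;())
  P={3,4}:  v_{3} + v_{4} = 0  →  sig = (2;())
  P={0,4}:  v_{0} + v_{4} = v_{2}  →  sig = (2;(1))
  P={0,5}:  v_{0} + v_{5} = v_{3}  →  sig = (2;(1))
  P={0,6}:  v_{0} + v_{6} = v_{7}  →  sig = (2;(1))
  P={2,3}:  v_{2} + v_{3} = v_{0}  →  sig = (2;(1))
  P={1,6}:  v_{1} + v_{6} = v_{4} + v_{5}  →  sig = (2;(1,1))
  P={2,6}:  v_{2} + v_{6} = v_{4} + v_{7}  →  sig = (2;(1,1))
  P={3,6}:  v_{3} + v_{6} = v_{5} + v_{7}  →  sig = (2;(1,1))
  P={4,5,7}:  v_{4} + v_{5} + v_{7} = v_{6}  →  sig = (3;(1))

so the primitive-relation signature multiset is
    |P|=2: 10 collections, coeffs (), (), (), (1), (1), (1), (1), (1,1), (1,1), (1,1)
    |P|=3: 1 collection, coeffs (1)


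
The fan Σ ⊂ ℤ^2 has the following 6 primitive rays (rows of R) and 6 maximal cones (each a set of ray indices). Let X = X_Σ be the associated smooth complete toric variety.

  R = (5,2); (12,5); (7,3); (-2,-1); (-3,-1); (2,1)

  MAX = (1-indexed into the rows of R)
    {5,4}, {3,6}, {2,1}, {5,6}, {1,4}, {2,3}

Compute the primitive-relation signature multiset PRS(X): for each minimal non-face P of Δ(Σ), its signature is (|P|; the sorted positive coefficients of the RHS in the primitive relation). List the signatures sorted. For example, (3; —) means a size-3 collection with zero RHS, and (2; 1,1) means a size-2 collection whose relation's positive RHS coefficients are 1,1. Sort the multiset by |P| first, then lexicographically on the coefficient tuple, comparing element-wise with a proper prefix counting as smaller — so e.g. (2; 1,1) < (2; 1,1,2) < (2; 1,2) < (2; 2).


Δ(Σ) — 6 vertices, 9 min non-faces:

  {4,6}:  v_{4} + v_{6} = 0  ⟹  sig = (2; —)
  {1,3}:  v_{1} + v_{3} = v_{2}  ⟹  sig = (2; 1)
  {1,5}:  v_{1} + v_{5} = v_{6}  ⟹  sig = (2; 1)
  {1,6}:  v_{1} + v_{6} = v_{3}  ⟹  sig = (2; 1)
  {3,4}:  v_{3} + v_{4} = v_{1}  ⟹  sig = (2; 1)
  {2,5}:  v_{2} + v_{5} = v_{3} + v_{6}  ⟹  sig = (2; 1,1)
  {2,4}:  v_{2} + v_{4} = 2·v_{1}  ⟹  sig = (2; 2)
  {2,6}:  v_{2} + v_{6} = 2·v_{3}  ⟹  sig = (2; 2)
  {3,5}:  v_{3} + v_{5} = 2·v_{6}  ⟹  sig = (2; 2)

so the primitive-relation signature multiset is
    (2; —)
    (2; 1)
    (2; 1)
    (2; 1)
    (2; 1)
    (2; 1,1)
    (2; 2)
    (2; 2)
    (2; 2)


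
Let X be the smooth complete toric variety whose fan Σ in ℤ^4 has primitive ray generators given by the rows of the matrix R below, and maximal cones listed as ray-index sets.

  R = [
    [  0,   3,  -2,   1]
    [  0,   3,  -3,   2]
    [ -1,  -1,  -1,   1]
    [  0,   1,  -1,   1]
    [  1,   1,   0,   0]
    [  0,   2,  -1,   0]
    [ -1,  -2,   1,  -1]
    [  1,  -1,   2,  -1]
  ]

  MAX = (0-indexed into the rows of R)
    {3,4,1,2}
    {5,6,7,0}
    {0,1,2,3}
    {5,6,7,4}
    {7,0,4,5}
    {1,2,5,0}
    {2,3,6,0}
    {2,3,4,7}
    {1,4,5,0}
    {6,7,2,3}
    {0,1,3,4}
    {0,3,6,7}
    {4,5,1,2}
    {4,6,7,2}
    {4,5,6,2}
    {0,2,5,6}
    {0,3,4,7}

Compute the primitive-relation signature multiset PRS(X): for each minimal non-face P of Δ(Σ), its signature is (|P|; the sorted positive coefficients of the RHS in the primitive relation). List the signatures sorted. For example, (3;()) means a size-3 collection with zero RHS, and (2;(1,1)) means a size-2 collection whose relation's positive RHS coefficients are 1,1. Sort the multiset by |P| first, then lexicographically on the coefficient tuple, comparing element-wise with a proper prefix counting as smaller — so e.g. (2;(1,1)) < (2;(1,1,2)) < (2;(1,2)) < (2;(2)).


8 collections generate NE(X_Σ); each relation:

  P={3,5}:  v_{3} + v_{5} = v_{0}  →  sig = (2;(1))
  P={1,6}:  v_{1} + v_{6} = v_{2} + v_{5}  →  sig = (2;(1,1))
  P={1,7}:  v_{1} + v_{7} = v_{3} + v_{4}  →  sig = (2;(1,1))
  P={2,5,7}:  v_{2} + v_{5} + v_{7} = 0  →  sig = (3;())
  P={3,4,6}:  v_{3} + v_{4} + v_{6} = 0  →  sig = (3;())
  P={0,2,4}:  v_{0} + v_{2} + v_{4} = v_{1}  →  sig = (3;(1))
  P={0,2,7}:  v_{0} + v_{2} + v_{7} = v_{3}  →  sig = (3;(1))
  P={0,4,6}:  v_{0} + v_{4} + v_{6} = v_{5}  →  sig = (3;(1))

Sorted signature multiset PRS(X):
[(2;(1)), (2;(1,1)), (2;(1,1)), (3;()), (3;()), (3;(1)), (3;(1)), (3;(1))]


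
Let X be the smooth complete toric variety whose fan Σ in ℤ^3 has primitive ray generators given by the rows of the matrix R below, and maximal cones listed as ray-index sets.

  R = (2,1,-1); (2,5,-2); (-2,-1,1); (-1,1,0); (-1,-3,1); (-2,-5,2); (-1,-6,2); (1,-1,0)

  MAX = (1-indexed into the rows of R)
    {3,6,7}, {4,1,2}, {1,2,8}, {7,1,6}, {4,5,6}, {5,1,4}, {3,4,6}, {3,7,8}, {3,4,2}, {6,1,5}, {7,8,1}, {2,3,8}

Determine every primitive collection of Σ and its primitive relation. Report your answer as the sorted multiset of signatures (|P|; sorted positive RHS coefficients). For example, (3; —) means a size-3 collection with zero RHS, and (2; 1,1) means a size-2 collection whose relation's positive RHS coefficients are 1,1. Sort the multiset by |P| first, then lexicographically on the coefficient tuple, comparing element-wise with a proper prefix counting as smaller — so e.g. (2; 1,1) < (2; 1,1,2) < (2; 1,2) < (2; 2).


Σ has 11 primitive collections:

  {1,3}:  v_{1} + v_{3} = 0  ⟹  sig = (2; —)
  {2,6}:  v_{2} + v_{6} = 0  ⟹  sig = (2; —)
  {4,8}:  v_{4} + v_{8} = 0  ⟹  sig = (2; —)
  {2,7}:  v_{2} + v_{7} = v_{8}  ⟹  sig = (2; 1)
  {4,7}:  v_{4} + v_{7} = v_{6}  ⟹  sig = (2; 1)
  {6,8}:  v_{6} + v_{8} = v_{7}  ⟹  sig = (2; 1)
  {2,5}:  v_{2} + v_{5} = v_{1} + v_{4}  ⟹  sig = (2; 1,1)
  {3,5}:  v_{3} + v_{5} = v_{4} + v_{6}  ⟹  sig = (2; 1,1)
  {5,8}:  v_{5} + v_{8} = v_{1} + v_{6}  ⟹  sig = (2; 1,1)
  {5,7}:  v_{5} + v_{7} = v_{1} + 2·v_{6}  ⟹  sig = (2; 1,2)
  {1,4,6}:  v_{1} + v_{4} + v_{6} = v_{5}  ⟹  sig = (3; 1)

Hence PRS(X_Σ) =
[(2; —), (2; —), (2; —), (2; 1), (2; 1), (2; 1), (2; 1,1), (2; 1,1), (2; 1,1), (2; 1,2), (3; 1)]


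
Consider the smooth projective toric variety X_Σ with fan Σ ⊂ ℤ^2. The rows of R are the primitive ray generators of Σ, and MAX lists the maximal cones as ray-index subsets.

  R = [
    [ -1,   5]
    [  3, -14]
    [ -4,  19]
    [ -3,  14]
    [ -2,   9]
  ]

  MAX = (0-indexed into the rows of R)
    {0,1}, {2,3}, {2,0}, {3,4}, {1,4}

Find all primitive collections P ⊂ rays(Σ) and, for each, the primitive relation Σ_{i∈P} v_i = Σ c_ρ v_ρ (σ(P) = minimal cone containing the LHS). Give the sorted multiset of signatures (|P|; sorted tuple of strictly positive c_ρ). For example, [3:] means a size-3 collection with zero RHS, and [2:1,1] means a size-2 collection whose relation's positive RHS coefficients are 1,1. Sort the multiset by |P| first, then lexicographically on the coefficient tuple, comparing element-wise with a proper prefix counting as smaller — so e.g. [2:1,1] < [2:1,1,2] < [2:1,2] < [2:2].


Primitive collections (5):

  {1,3}:  v_{1} + v_{3} = 0 — sig = [2:]
  {0,3}:  v_{0} + v_{3} = v_{2} — sig = [2:1]
  {0,4}:  v_{0} + v_{4} = v_{3} — sig = [2:1]
  {1,2}:  v_{1} + v_{2} = v_{0} — sig = [2:1]
  {2,4}:  v_{2} + v_{4} = 2·v_{3} — sig = [2:2]

Hence PRS(X_Σ) =
[[2:], [2:1], [2:1], [2:1], [2:2]]


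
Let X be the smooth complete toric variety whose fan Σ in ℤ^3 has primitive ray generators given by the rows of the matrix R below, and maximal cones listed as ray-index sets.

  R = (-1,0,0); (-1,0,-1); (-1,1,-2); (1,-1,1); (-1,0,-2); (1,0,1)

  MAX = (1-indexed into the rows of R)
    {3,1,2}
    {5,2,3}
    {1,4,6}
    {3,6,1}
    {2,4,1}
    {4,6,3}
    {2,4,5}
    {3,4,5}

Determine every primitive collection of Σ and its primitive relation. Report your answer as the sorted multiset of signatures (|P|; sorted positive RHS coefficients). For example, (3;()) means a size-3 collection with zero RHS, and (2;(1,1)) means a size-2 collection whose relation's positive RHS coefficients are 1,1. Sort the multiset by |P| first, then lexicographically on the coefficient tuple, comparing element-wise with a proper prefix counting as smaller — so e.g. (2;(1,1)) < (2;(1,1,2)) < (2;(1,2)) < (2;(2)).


5 collections generate NE(X_Σ); each relation:

  P={2,6}:  v_{2} + v_{6} = 0  so sig = (2;())
  P={5,6}:  v_{5} + v_{6} = v_{3} + v_{4}  so sig = (2;(1,1))
  P={1,5}:  v_{1} + v_{5} = 2·v_{2}  so sig = (2;(2))
  P={1,3,4}:  v_{1} + v_{3} + v_{4} = v_{2}  so sig = (3;(1))
  P={2,3,4}:  v_{2} + v_{3} + v_{4} = v_{5}  so sig = (3;(1))

Hence PRS(X_Σ) =
{ (2;()),  (2;(1,1)),  (2;(2)),  (3;(1)) ×2 }


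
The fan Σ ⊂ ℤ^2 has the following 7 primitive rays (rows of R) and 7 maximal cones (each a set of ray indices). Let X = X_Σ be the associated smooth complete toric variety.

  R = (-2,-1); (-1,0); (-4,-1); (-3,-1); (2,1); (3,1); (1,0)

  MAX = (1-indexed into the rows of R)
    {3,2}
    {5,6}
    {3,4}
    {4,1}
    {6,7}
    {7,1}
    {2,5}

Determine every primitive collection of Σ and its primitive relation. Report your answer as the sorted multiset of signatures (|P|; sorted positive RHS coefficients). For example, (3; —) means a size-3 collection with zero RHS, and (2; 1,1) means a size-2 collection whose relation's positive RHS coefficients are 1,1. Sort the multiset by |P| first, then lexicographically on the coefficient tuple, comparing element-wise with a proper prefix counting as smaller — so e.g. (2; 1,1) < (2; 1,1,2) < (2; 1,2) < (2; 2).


Primitive collections (14):

  P = {1,5}:  v_{1} + v_{5} = 0  →  sig = (2; —)
  P = {2,7}:  v_{2} + v_{7} = 0  →  sig = (2; —)
  P = {4,6}:  v_{4} + v_{6} = 0  →  sig = (2; —)
  P = {1,2}:  v_{1} + v_{2} = v_{4}  →  sig = (2; 1)
  P = {1,6}:  v_{1} + v_{6} = v_{7}  →  sig = (2; 1)
  P = {2,4}:  v_{2} + v_{4} = v_{3}  →  sig = (2; 1)
  P = {2,6}:  v_{2} + v_{6} = v_{5}  →  sig = (2; 1)
  P = {3,6}:  v_{3} + v_{6} = v_{2}  →  sig = (2; 1)
  P = {3,7}:  v_{3} + v_{7} = v_{4}  →  sig = (2; 1)
  P = {4,5}:  v_{4} + v_{5} = v_{2}  →  sig = (2; 1)
  P = {4,7}:  v_{4} + v_{7} = v_{1}  →  sig = (2; 1)
  P = {5,7}:  v_{5} + v_{7} = v_{6}  →  sig = (2; 1)
  P = {1,3}:  v_{1} + v_{3} = 2·v_{4}  →  sig = (2; 2)
  P = {3,5}:  v_{3} + v_{5} = 2·v_{2}  →  sig = (2; 2)

so the primitive-relation signature multiset is
[(2; —), (2; —), (2; —), (2; 1), (2; 1), (2; 1), (2; 1), (2; 1), (2; 1), (2; 1), (2; 1), (2; 1), (2; 2), (2; 2)]


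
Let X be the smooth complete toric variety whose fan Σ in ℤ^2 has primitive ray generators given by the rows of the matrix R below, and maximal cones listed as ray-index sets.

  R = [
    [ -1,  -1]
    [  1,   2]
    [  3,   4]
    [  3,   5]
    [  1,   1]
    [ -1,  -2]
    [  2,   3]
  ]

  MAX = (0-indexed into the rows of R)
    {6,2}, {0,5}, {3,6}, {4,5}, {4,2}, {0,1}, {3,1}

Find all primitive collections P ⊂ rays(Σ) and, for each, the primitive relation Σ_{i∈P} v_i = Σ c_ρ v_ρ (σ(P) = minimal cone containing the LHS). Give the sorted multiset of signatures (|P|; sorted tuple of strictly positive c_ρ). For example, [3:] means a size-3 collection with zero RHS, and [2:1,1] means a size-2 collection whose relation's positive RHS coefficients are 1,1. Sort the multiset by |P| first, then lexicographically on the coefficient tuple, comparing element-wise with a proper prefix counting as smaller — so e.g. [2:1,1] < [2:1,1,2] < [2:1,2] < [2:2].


Primitive collections (14):

  P = {0,4}:  v_{0} + v_{4} = 0 — sig = [2:]
  P = {1,5}:  v_{1} + v_{5} = 0 — sig = [2:]
  P = {0,2}:  v_{0} + v_{2} = v_{6} — sig = [2:1]
  P = {0,6}:  v_{0} + v_{6} = v_{1} — sig = [2:1]
  P = {1,4}:  v_{1} + v_{4} = v_{6} — sig = [2:1]
  P = {1,6}:  v_{1} + v_{6} = v_{3} — sig = [2:1]
  P = {3,5}:  v_{3} + v_{5} = v_{6} — sig = [2:1]
  P = {4,6}:  v_{4} + v_{6} = v_{2} — sig = [2:1]
  P = {5,6}:  v_{5} + v_{6} = v_{4} — sig = [2:1]
  P = {0,3}:  v_{0} + v_{3} = 2·v_{1} — sig = [2:2]
  P = {1,2}:  v_{1} + v_{2} = 2·v_{6} — sig = [2:2]
  P = {2,5}:  v_{2} + v_{5} = 2·v_{4} — sig = [2:2]
  P = {3,4}:  v_{3} + v_{4} = 2·v_{6} — sig = [2:2]
  P = {2,3}:  v_{2} + v_{3} = 3·v_{6} — sig = [2:3]

Hence PRS(X_Σ) =
    |P|=2: 14 collections, coeffs (), (), (1), (1), (1), (1), (1), (1), (1), (2), (2), (2), (2), (3)


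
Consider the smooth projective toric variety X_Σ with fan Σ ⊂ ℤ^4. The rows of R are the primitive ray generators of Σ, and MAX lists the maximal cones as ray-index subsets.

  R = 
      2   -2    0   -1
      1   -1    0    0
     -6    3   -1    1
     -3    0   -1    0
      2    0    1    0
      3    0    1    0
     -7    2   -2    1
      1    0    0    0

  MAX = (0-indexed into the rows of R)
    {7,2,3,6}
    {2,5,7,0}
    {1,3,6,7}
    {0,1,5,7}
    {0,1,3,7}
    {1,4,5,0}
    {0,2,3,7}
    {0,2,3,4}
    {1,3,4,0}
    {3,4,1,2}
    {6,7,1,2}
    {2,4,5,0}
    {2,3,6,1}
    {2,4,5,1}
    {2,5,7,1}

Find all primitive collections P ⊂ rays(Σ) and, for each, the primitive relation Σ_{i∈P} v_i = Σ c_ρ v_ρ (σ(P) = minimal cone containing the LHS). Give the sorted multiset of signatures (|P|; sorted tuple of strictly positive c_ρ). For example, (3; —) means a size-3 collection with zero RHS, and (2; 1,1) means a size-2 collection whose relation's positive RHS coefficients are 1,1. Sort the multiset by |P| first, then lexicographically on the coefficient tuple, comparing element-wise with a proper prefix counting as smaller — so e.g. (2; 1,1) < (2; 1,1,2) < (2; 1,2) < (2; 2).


Minimal non-faces — 7 found among 8 rays, 15 max cones:

  • {3,5}:  v_{3} + v_{5} = 0  ⇒ sig = (2; —)
  • {4,7}:  v_{4} + v_{7} = v_{5}  ⇒ sig = (2; 1)
  • {4,6}:  v_{4} + v_{6} = v_{1} + v_{2}  ⇒ sig = (2; 1,1)
  • {5,6}:  v_{5} + v_{6} = v_{1} + v_{2} + v_{7}  ⇒ sig = (2; 1,1,1)
  • {0,6}:  v_{0} + v_{6} = 2·v_{3} + v_{7}  ⇒ sig = (2; 1,2)
  • {0,1,2}:  v_{0} + v_{1} + v_{2} = v_{3}  ⇒ sig = (3; 1)
  • {1,2,3,7}:  v_{1} + v_{2} + v_{3} + v_{7} = v_{6}  ⇒ sig = (4; 1)

Hence PRS(X_Σ) =
{ (2; —),  (2; 1),  (2; 1,1),  (2; 1,1,1),  (2; 1,2),  (3; 1),  (4; 1) }


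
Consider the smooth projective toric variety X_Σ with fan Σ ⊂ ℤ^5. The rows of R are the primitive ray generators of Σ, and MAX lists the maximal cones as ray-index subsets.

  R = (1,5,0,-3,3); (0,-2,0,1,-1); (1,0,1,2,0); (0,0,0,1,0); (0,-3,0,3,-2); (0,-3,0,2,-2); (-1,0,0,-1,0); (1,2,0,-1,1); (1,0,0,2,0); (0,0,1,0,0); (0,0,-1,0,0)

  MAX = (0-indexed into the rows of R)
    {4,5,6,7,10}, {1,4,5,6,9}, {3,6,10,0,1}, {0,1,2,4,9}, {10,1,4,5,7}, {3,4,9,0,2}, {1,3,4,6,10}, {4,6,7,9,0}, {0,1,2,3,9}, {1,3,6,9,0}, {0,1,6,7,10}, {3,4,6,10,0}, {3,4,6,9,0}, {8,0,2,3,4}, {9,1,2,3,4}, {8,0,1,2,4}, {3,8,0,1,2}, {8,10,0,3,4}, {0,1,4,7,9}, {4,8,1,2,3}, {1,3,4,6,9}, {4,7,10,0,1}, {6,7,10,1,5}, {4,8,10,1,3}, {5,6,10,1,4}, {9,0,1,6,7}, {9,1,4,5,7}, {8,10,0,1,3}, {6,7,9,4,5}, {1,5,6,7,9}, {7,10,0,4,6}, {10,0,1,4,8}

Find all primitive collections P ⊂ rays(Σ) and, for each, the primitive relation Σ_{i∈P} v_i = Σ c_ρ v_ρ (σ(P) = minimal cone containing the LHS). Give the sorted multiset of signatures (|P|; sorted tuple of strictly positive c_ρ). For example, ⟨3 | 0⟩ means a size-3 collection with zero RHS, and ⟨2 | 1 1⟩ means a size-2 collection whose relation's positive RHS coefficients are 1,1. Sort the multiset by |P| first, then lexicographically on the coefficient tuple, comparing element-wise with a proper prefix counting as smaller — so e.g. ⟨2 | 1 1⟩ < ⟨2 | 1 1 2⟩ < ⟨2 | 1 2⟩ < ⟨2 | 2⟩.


15 collections generate NE(X_Σ); each relation:

  P = {9,10}:  v_{9} + v_{10} = 0  so sig = ⟨2 | 0⟩
  P = {0,5}:  v_{0} + v_{5} = v_{7}  so sig = ⟨2 | 1⟩
  P = {2,10}:  v_{2} + v_{10} = v_{8}  so sig = ⟨2 | 1⟩
  P = {3,5}:  v_{3} + v_{5} = v_{4}  so sig = ⟨2 | 1⟩
  P = {6,8}:  v_{6} + v_{8} = v_{3}  so sig = ⟨2 | 1⟩
  P = {8,9}:  v_{8} + v_{9} = v_{2}  so sig = ⟨2 | 1⟩
  P = {2,6}:  v_{2} + v_{6} = v_{3} + v_{9}  so sig = ⟨2 | 1 1⟩
  P = {3,7}:  v_{3} + v_{7} = v_{0} + v_{4}  so sig = ⟨2 | 1 1⟩
  P = {2,5}:  v_{2} + v_{5} = v_{0} + v_{1} + 2·v_{4} + v_{9}  so sig = ⟨2 | 1 1 1 2⟩
  P = {5,8}:  v_{5} + v_{8} = v_{0} + v_{1} + 2·v_{4}  so sig = ⟨2 | 1 1 2⟩
  P = {2,7}:  v_{2} + v_{7} = 2·v_{0} + v_{1} + 2·v_{4} + v_{9}  so sig = ⟨2 | 1 1 2 2⟩
  P = {7,8}:  v_{7} + v_{8} = 2·v_{0} + v_{1} + 2·v_{4}  so sig = ⟨2 | 1 2 2⟩
  P = {0,1,4,6}:  v_{0} + v_{1} + v_{4} + v_{6} = 0  so sig = ⟨4 | 0⟩
  P = {0,1,3,4}:  v_{0} + v_{1} + v_{3} + v_{4} = v_{8}  so sig = ⟨4 | 1⟩
  P = {1,4,6,7}:  v_{1} + v_{4} + v_{6} + v_{7} = v_{5}  so sig = ⟨4 | 1⟩

so the primitive-relation signature multiset is
{ ⟨2 | 0⟩,  ⟨2 | 1⟩ ×5,  ⟨2 | 1 1⟩ ×2,  ⟨2 | 1 1 1 2⟩,  ⟨2 | 1 1 2⟩,  ⟨2 | 1 1 2 2⟩,  ⟨2 | 1 2 2⟩,  ⟨4 | 0⟩,  ⟨4 | 1⟩ ×2 }


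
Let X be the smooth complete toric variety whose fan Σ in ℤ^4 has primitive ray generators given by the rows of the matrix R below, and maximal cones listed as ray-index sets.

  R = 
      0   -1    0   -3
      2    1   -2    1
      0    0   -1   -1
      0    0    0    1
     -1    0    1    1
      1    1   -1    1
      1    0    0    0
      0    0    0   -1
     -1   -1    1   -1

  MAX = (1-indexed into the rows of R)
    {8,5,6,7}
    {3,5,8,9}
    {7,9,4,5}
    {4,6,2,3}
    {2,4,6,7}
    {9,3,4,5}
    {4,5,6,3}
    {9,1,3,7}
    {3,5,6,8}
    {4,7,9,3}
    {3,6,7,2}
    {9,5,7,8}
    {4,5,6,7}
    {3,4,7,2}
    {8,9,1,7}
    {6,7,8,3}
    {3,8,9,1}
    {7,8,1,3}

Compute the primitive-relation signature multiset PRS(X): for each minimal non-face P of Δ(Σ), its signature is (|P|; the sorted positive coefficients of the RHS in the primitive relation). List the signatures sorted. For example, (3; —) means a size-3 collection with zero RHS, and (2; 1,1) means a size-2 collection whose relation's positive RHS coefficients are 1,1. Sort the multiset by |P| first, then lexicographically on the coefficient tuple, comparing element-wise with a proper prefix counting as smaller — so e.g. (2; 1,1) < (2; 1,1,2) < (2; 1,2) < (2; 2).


Minimal non-faces — 12 found among 9 rays, 18 max cones:

  • {4,8}:  v_{4} + v_{8} = 0  so sig = (2; —)
  • {6,9}:  v_{6} + v_{9} = 0  so sig = (2; —)
  • {1,5}:  v_{1} + v_{5} = v_{8} + v_{9}  so sig = (2; 1,1)
  • {2,5}:  v_{2} + v_{5} = v_{4} + v_{6}  so sig = (2; 1,1)
  • {1,4}:  v_{1} + v_{4} = v_{3} + v_{7} + v_{9}  so sig = (2; 1,1,1)
  • {1,6}:  v_{1} + v_{6} = v_{3} + v_{7} + v_{8}  so sig = (2; 1,1,1)
  • {2,8}:  v_{2} + v_{8} = v_{3} + v_{6} + v_{7}  so sig = (2; 1,1,1)
  • {2,9}:  v_{2} + v_{9} = v_{3} + v_{4} + v_{7}  so sig = (2; 1,1,1)
  • {1,2}:  v_{1} + v_{2} = 2·v_{3} + 2·v_{7}  so sig = (2; 2,2)
  • {3,5,7}:  v_{3} + v_{5} + v_{7} = 0  so sig = (3; —)
  • {3,4,6,7}:  v_{3} + v_{4} + v_{6} + v_{7} = v_{2}  so sig = (4; 1)
  • {3,7,8,9}:  v_{3} + v_{7} + v_{8} + v_{9} = v_{1}  so sig = (4; 1)

so the primitive-relation signature multiset is
[(2; —), (2; —), (2; 1,1), (2; 1,1), (2; 1,1,1), (2; 1,1,1), (2; 1,1,1), (2; 1,1,1), (2; 2,2), (3; —), (4; 1), (4; 1)]


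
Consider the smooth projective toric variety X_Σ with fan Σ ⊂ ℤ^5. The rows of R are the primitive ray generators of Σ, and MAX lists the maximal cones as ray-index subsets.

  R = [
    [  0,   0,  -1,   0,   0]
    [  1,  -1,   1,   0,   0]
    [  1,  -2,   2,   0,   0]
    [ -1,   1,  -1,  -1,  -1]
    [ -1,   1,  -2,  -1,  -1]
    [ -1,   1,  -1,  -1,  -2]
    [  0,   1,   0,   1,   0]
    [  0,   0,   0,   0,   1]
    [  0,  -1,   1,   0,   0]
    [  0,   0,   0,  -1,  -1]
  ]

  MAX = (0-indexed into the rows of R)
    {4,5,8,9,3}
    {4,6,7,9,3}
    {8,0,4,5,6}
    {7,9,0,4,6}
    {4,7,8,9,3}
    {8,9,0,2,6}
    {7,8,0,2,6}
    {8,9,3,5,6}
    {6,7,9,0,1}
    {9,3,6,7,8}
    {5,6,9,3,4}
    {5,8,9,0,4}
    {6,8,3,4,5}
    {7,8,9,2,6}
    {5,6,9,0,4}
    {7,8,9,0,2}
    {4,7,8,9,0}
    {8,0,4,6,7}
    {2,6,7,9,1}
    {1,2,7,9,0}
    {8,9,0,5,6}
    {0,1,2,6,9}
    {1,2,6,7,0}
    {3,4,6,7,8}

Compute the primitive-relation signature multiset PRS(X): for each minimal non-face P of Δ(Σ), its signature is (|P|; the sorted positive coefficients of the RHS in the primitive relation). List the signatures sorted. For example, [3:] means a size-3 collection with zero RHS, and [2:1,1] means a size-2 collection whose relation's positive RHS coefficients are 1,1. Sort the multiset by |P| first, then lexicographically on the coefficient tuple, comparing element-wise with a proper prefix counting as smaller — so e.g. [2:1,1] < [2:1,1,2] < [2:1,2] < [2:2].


Minimal non-faces — 12 found among 10 rays, 24 max cones:

  P={0,3}:  v_{0} + v_{3} = v_{4} — sig = [2:1]
  P={1,3}:  v_{1} + v_{3} = v_{9} — sig = [2:1]
  P={1,8}:  v_{1} + v_{8} = v_{2} — sig = [2:1]
  P={5,7}:  v_{5} + v_{7} = v_{3} — sig = [2:1]
  P={1,4}:  v_{1} + v_{4} = v_{0} + v_{9} — sig = [2:1,1]
  P={2,3}:  v_{2} + v_{3} = v_{8} + v_{9} — sig = [2:1,1]
  P={2,4}:  v_{2} + v_{4} = v_{0} + v_{8} + v_{9} — sig = [2:1,1,1]
  P={1,5}:  v_{1} + v_{5} = v_{0} + v_{6} + v_{8} + 2·v_{9} — sig = [2:1,1,1,2]
  P={2,5}:  v_{2} + v_{5} = v_{0} + v_{6} + 2·v_{8} + 2·v_{9} — sig = [2:1,1,2,2]
  P={4,6,8,9}:  v_{4} + v_{6} + v_{8} + v_{9} = v_{5} — sig = [4:1]
  P={0,6,7,8,9}:  v_{0} + v_{6} + v_{7} + v_{8} + v_{9} = 0 — sig = [5:]
  P={0,2,6,7,9}:  v_{0} + v_{2} + v_{6} + v_{7} + v_{9} = v_{1} — sig = [5:1]

Sorted signature multiset PRS(X):
    [2:1]
    [2:1]
    [2:1]
    [2:1]
    [2:1,1]
    [2:1,1]
    [2:1,1,1]
    [2:1,1,1,2]
    [2:1,1,2,2]
    [4:1]
    [5:]
    [5:1]


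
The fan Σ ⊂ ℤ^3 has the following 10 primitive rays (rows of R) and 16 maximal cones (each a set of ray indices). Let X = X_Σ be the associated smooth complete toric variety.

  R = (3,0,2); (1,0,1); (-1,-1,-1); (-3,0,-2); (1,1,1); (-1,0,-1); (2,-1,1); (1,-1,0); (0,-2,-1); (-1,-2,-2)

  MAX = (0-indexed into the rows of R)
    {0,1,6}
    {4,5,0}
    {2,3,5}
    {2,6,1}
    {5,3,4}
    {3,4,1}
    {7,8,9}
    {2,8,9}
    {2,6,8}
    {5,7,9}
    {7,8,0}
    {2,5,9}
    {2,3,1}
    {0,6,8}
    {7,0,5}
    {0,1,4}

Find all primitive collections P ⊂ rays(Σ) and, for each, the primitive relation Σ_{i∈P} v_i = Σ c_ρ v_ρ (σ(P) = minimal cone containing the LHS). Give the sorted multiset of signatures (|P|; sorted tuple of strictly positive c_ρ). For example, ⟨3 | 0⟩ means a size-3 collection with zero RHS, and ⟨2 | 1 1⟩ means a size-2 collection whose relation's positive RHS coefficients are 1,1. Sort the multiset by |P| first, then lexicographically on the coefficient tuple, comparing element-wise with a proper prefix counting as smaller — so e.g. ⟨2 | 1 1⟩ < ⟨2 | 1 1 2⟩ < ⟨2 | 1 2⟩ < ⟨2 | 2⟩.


The 21 primitive collections of Σ (r=10, n=3):

  • {0,3}:  v_{0} + v_{3} = 0 ; sig = ⟨2 | 0⟩
  • {1,5}:  v_{1} + v_{5} = 0 ; sig = ⟨2 | 0⟩
  • {2,4}:  v_{2} + v_{4} = 0 ; sig = ⟨2 | 0⟩
  • {0,2}:  v_{0} + v_{2} = v_{6} ; sig = ⟨2 | 1⟩
  • {1,7}:  v_{1} + v_{7} = v_{6} ; sig = ⟨2 | 1⟩
  • {1,9}:  v_{1} + v_{9} = v_{8} ; sig = ⟨2 | 1⟩
  • {2,7}:  v_{2} + v_{7} = v_{8} ; sig = ⟨2 | 1⟩
  • {3,6}:  v_{3} + v_{6} = v_{2} ; sig = ⟨2 | 1⟩
  • {4,6}:  v_{4} + v_{6} = v_{0} ; sig = ⟨2 | 1⟩
  • {4,8}:  v_{4} + v_{8} = v_{7} ; sig = ⟨2 | 1⟩
  • {5,6}:  v_{5} + v_{6} = v_{7} ; sig = ⟨2 | 1⟩
  • {5,8}:  v_{5} + v_{8} = v_{9} ; sig = ⟨2 | 1⟩
  • {1,8}:  v_{1} + v_{8} = v_{2} + v_{6} ; sig = ⟨2 | 1 1⟩
  • {3,7}:  v_{3} + v_{7} = v_{2} + v_{5} ; sig = ⟨2 | 1 1⟩
  • {4,7}:  v_{4} + v_{7} = v_{0} + v_{5} ; sig = ⟨2 | 1 1⟩
  • {4,9}:  v_{4} + v_{9} = v_{5} + v_{7} ; sig = ⟨2 | 1 1⟩
  • {6,7}:  v_{6} + v_{7} = v_{0} + v_{8} ; sig = ⟨2 | 1 1⟩
  • {6,9}:  v_{6} + v_{9} = v_{7} + v_{8} ; sig = ⟨2 | 1 1⟩
  • {3,8}:  v_{3} + v_{8} = 2·v_{2} + v_{5} ; sig = ⟨2 | 1 2⟩
  • {0,9}:  v_{0} + v_{9} = 2·v_{7} ; sig = ⟨2 | 2⟩
  • {3,9}:  v_{3} + v_{9} = 2·v_{2} + 2·v_{5} ; sig = ⟨2 | 2 2⟩

Signatures (|P|; sorted positive RHS coefficients), sorted:
    ⟨2 | 0⟩
    ⟨2 | 0⟩
    ⟨2 | 0⟩
    ⟨2 | 1⟩
    ⟨2 | 1⟩
    ⟨2 | 1⟩
    ⟨2 | 1⟩
    ⟨2 | 1⟩
    ⟨2 | 1⟩
    ⟨2 | 1⟩
    ⟨2 | 1⟩
    ⟨2 | 1⟩
    ⟨2 | 1 1⟩
    ⟨2 | 1 1⟩
    ⟨2 | 1 1⟩
    ⟨2 | 1 1⟩
    ⟨2 | 1 1⟩
    ⟨2 | 1 1⟩
    ⟨2 | 1 2⟩
    ⟨2 | 2⟩
    ⟨2 | 2 2⟩


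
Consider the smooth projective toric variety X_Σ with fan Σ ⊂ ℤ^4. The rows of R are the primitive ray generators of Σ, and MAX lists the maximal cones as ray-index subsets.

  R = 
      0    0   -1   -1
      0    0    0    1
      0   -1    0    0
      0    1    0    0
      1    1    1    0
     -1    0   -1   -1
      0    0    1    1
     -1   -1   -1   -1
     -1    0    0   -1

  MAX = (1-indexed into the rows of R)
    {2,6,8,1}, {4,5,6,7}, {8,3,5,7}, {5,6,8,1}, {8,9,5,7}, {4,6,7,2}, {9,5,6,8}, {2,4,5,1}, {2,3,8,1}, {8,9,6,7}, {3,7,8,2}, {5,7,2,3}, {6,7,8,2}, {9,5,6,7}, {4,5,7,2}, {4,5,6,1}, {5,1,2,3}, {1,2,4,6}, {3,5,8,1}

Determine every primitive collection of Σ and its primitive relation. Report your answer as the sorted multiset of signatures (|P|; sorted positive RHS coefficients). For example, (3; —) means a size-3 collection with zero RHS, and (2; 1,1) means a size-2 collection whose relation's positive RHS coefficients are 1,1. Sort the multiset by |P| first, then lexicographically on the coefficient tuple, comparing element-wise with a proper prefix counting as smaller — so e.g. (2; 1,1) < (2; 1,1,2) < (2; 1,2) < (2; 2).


Σ has 11 primitive collections:

  P = {1,7}:  v_{1} + v_{7} = 0 — sig = (2; —)
  P = {3,4}:  v_{3} + v_{4} = 0 — sig = (2; —)
  P = {3,6}:  v_{3} + v_{6} = v_{8} — sig = (2; 1)
  P = {4,8}:  v_{4} + v_{8} = v_{6} — sig = (2; 1)
  P = {2,9}:  v_{2} + v_{9} = v_{6} + v_{7} — sig = (2; 1,1)
  P = {1,9}:  v_{1} + v_{9} = v_{5} + v_{6} + v_{8} — sig = (2; 1,1,1)
  P = {3,9}:  v_{3} + v_{9} = v_{5} + v_{7} + 2·v_{8} — sig = (2; 1,1,2)
  P = {4,9}:  v_{4} + v_{9} = v_{5} + 2·v_{6} + v_{7} — sig = (2; 1,1,2)
  P = {2,5,8}:  v_{2} + v_{5} + v_{8} = 0 — sig = (3; —)
  P = {2,5,6}:  v_{2} + v_{5} + v_{6} = v_{4} — sig = (3; 1)
  P = {5,6,7,8}:  v_{5} + v_{6} + v_{7} + v_{8} = v_{9} — sig = (4; 1)

Sorted signature multiset PRS(X):
{ (2; —) ×2,  (2; 1) ×2,  (2; 1,1),  (2; 1,1,1),  (2; 1,1,2) ×2,  (3; —),  (3; 1),  (4; 1) }


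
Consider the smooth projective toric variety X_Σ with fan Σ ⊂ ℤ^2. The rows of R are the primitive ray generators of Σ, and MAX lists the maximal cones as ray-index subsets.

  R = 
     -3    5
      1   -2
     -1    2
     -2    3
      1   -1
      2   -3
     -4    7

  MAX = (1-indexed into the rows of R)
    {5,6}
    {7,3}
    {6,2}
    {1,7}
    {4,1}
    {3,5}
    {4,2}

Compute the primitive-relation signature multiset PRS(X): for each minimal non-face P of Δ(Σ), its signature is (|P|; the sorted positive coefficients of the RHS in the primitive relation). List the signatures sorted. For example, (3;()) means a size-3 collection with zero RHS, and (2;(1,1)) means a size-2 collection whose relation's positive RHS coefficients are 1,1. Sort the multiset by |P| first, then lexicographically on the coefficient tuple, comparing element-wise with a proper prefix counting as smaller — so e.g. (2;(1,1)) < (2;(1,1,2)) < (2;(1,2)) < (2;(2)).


Δ(Σ) — 7 vertices, 14 min non-faces:

  P={2,3}:  v_{2} + v_{3} = 0  ⟹  sig = (2;())
  P={4,6}:  v_{4} + v_{6} = 0  ⟹  sig = (2;())
  P={1,2}:  v_{1} + v_{2} = v_{4}  ⟹  sig = (2;(1))
  P={1,3}:  v_{1} + v_{3} = v_{7}  ⟹  sig = (2;(1))
  P={1,6}:  v_{1} + v_{6} = v_{3}  ⟹  sig = (2;(1))
  P={2,5}:  v_{2} + v_{5} = v_{6}  ⟹  sig = (2;(1))
  P={2,7}:  v_{2} + v_{7} = v_{1}  ⟹  sig = (2;(1))
  P={3,4}:  v_{3} + v_{4} = v_{1}  ⟹  sig = (2;(1))
  P={3,6}:  v_{3} + v_{6} = v_{5}  ⟹  sig = (2;(1))
  P={4,5}:  v_{4} + v_{5} = v_{3}  ⟹  sig = (2;(1))
  P={1,5}:  v_{1} + v_{5} = 2·v_{3}  ⟹  sig = (2;(2))
  P={4,7}:  v_{4} + v_{7} = 2·v_{1}  ⟹  sig = (2;(2))
  P={6,7}:  v_{6} + v_{7} = 2·v_{3}  ⟹  sig = (2;(2))
  P={5,7}:  v_{5} + v_{7} = 3·v_{3}  ⟹  sig = (2;(3))

Signatures (|P|; sorted positive RHS coefficients), sorted:
    (2;())
    (2;())
    (2;(1))
    (2;(1))
    (2;(1))
    (2;(1))
    (2;(1))
    (2;(1))
    (2;(1))
    (2;(1))
    (2;(2))
    (2;(2))
    (2;(2))
    (2;(3))


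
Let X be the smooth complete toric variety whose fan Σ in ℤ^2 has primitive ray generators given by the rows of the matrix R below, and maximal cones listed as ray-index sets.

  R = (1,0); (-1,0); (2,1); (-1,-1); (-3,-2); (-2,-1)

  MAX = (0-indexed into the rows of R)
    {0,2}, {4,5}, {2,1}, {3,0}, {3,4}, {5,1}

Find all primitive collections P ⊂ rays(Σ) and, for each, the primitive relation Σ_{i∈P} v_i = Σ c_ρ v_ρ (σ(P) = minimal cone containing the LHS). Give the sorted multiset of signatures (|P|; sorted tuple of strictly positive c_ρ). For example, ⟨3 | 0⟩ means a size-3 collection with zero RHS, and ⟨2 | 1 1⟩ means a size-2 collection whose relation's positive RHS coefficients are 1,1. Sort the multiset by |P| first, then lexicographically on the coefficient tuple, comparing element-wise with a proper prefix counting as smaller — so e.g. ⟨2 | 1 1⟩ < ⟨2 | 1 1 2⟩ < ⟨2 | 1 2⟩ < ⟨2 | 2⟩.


Minimal non-faces — 9 found among 6 rays, 6 max cones:

  P={0,1}:  v_{0} + v_{1} = 0  ⇒ sig = ⟨2 | 0⟩
  P={2,5}:  v_{2} + v_{5} = 0  ⇒ sig = ⟨2 | 0⟩
  P={0,5}:  v_{0} + v_{5} = v_{3}  ⇒ sig = ⟨2 | 1⟩
  P={1,3}:  v_{1} + v_{3} = v_{5}  ⇒ sig = ⟨2 | 1⟩
  P={2,3}:  v_{2} + v_{3} = v_{0}  ⇒ sig = ⟨2 | 1⟩
  P={2,4}:  v_{2} + v_{4} = v_{3}  ⇒ sig = ⟨2 | 1⟩
  P={3,5}:  v_{3} + v_{5} = v_{4}  ⇒ sig = ⟨2 | 1⟩
  P={0,4}:  v_{0} + v_{4} = 2·v_{3}  ⇒ sig = ⟨2 | 2⟩
  P={1,4}:  v_{1} + v_{4} = 2·v_{5}  ⇒ sig = ⟨2 | 2⟩

Hence PRS(X_Σ) =
{ ⟨2 | 0⟩ ×2,  ⟨2 | 1⟩ ×5,  ⟨2 | 2⟩ ×2 }


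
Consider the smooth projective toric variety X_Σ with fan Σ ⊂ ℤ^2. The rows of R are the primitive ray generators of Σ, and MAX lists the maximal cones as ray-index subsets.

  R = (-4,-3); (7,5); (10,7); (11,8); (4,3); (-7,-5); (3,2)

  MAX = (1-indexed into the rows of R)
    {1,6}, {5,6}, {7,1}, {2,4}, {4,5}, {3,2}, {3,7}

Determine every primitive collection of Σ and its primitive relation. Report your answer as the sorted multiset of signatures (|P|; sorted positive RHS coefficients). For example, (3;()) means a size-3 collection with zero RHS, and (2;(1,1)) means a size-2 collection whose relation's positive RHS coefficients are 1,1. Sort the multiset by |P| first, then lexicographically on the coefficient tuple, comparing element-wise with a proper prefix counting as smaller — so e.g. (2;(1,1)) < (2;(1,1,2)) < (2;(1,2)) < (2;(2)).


The 14 primitive collections of Σ (r=7, n=2):

  {1,5}:  v_{1} + v_{5} = 0  →  sig = (2;())
  {2,6}:  v_{2} + v_{6} = 0  →  sig = (2;())
  {1,2}:  v_{1} + v_{2} = v_{7}  →  sig = (2;(1))
  {1,4}:  v_{1} + v_{4} = v_{2}  →  sig = (2;(1))
  {2,5}:  v_{2} + v_{5} = v_{4}  →  sig = (2;(1))
  {2,7}:  v_{2} + v_{7} = v_{3}  →  sig = (2;(1))
  {3,6}:  v_{3} + v_{6} = v_{7}  →  sig = (2;(1))
  {4,6}:  v_{4} + v_{6} = v_{5}  →  sig = (2;(1))
  {5,7}:  v_{5} + v_{7} = v_{2}  →  sig = (2;(1))
  {6,7}:  v_{6} + v_{7} = v_{1}  →  sig = (2;(1))
  {1,3}:  v_{1} + v_{3} = 2·v_{7}  →  sig = (2;(2))
  {3,5}:  v_{3} + v_{5} = 2·v_{2}  →  sig = (2;(2))
  {4,7}:  v_{4} + v_{7} = 2·v_{2}  →  sig = (2;(2))
  {3,4}:  v_{3} + v_{4} = 3·v_{2}  →  sig = (2;(3))

so the primitive-relation signature multiset is
    |P|=2: 14 collections, coeffs (), (), (1), (1), (1), (1), (1), (1), (1), (1), (2), (2), (2), (3)


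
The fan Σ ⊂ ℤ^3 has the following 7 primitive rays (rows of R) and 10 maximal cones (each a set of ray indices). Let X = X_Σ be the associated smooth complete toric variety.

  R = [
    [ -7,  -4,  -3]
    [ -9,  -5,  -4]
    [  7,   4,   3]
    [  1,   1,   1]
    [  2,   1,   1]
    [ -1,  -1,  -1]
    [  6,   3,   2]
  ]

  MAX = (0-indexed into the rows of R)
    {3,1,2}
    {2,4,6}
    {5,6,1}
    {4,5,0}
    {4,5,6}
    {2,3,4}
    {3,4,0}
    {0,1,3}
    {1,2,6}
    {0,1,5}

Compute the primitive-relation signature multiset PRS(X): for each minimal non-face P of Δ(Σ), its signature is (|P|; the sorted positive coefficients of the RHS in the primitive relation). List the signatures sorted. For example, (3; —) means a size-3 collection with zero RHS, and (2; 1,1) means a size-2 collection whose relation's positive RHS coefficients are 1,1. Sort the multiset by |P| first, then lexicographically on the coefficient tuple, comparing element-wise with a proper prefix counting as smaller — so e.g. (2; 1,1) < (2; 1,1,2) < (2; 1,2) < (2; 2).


Minimal non-faces — 6 found among 7 rays, 10 max cones:

  P = {0,2}:  v_{0} + v_{2} = 0  ⇒ sig = (2; —)
  P = {3,5}:  v_{3} + v_{5} = 0  ⇒ sig = (2; —)
  P = {0,6}:  v_{0} + v_{6} = v_{5}  ⇒ sig = (2; 1)
  P = {1,4}:  v_{1} + v_{4} = v_{0}  ⇒ sig = (2; 1)
  P = {2,5}:  v_{2} + v_{5} = v_{6}  ⇒ sig = (2; 1)
  P = {3,6}:  v_{3} + v_{6} = v_{2}  ⇒ sig = (2; 1)

Signatures (|P|; sorted positive RHS coefficients), sorted:
    (2; —)
    (2; —)
    (2; 1)
    (2; 1)
    (2; 1)
    (2; 1)


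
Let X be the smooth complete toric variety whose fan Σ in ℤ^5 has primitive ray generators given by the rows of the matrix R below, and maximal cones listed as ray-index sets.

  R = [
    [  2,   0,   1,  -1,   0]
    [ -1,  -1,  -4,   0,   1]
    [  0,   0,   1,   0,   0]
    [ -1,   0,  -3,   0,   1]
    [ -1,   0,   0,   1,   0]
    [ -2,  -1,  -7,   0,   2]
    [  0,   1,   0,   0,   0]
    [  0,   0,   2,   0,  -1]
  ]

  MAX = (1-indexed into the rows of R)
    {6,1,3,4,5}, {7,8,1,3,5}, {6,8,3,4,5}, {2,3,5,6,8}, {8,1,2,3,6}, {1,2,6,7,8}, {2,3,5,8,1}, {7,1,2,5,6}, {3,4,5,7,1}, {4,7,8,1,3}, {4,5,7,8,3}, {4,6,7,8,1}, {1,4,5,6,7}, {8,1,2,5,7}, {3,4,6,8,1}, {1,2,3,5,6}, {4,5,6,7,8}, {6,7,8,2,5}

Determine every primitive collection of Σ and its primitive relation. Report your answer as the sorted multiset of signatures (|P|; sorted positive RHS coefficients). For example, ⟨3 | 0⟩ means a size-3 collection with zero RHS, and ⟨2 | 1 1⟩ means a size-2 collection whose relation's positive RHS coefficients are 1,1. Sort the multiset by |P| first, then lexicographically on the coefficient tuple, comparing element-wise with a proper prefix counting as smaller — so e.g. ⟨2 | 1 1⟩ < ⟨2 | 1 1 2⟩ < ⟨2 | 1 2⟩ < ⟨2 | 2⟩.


|primitive collections| = 5. Relations:

  P={2,4}:  v_{2} + v_{4} = v_{6}  →  sig = ⟨2 | 1⟩
  P={2,3,7}:  v_{2} + v_{3} + v_{7} = v_{4}  →  sig = ⟨3 | 1⟩
  P={3,6,7}:  v_{3} + v_{6} + v_{7} = 2·v_{4}  →  sig = ⟨3 | 2⟩
  P={1,4,5,8}:  v_{1} + v_{4} + v_{5} + v_{8} = 0  →  sig = ⟨4 | 0⟩
  P={1,5,6,8}:  v_{1} + v_{5} + v_{6} + v_{8} = v_{2}  →  sig = ⟨4 | 1⟩

Signatures (|P|; sorted positive RHS coefficients), sorted:
    |P|=2: 1 collection, coeffs (1)
    |P|=3: 2 collections, coeffs (1), (2)
    |P|=4: 2 collections, coeffs (), (1)
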